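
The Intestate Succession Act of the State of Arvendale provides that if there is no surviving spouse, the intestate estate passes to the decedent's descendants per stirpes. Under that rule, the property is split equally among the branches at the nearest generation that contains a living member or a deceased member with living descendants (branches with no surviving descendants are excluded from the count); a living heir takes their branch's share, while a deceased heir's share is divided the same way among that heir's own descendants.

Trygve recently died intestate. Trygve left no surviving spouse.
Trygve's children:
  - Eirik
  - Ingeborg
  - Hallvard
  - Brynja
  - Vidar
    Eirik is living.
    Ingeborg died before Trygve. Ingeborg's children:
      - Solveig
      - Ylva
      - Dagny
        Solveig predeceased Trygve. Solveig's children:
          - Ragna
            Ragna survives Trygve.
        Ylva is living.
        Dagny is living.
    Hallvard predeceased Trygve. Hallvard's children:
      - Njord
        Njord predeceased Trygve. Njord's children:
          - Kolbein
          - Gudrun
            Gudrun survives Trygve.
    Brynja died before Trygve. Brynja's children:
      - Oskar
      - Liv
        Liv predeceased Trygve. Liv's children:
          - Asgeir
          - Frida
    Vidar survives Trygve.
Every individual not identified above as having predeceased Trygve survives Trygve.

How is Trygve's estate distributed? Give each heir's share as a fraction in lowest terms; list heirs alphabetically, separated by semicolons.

There is no surviving spouse, so the entire estate passes to Trygve's descendants per stirpes.
The estate is divided into 5 equal shares of 1/5 among Eirik, Ingeborg, Hallvard, Brynja, Vidar.
Eirik is living and takes 1/5.
Ingeborg predeceased; the 1/5 allotted to Ingeborg's branch passes to Ingeborg's issue by representation.
The 1/5 is divided into 3 equal shares of 1/15 among Solveig, Ylva, Dagny.
Solveig predeceased; the 1/15 allotted to Solveig's branch passes to Solveig's issue by representation.
Ragna is the sole taker at this level and receives the full 1/15.
Ylva is living and takes 1/15.
Dagny is living and takes 1/15.
Hallvard predeceased; the 1/5 allotted to Hallvard's branch passes to Hallvard's issue by representation.
Njord's line is the sole branch at this level, so the full 1/5 passes to Njord's issue by representation.
The 1/5 is divided into 2 equal shares of 1/10 among Kolbein, Gudrun.
Kolbein is living and takes 1/10.
Gudrun is living and takes 1/10.
Brynja predeceased; the 1/5 allotted to Brynja's branch passes to Brynja's issue by representation.
The 1/5 is divided into 2 equal shares of 1/10 among Oskar, Liv.
Oskar is living and takes 1/10.
Liv predeceased; the 1/10 allotted to Liv's branch passes to Liv's issue by representation.
The 1/10 is divided into 2 equal shares of 1/20 among Asgeir, Frida.
Asgeir is living and takes 1/20.
Frida is living and takes 1/20.
Vidar is living and takes 1/5.

Asgeir 1/20; Dagny 1/15; Eirik 1/5; Frida 1/20; Gudrun 1/10; Kolbein 1/10; Oskar 1/10; Ragna 1/15; Vidar 1/5; Ylva 1/15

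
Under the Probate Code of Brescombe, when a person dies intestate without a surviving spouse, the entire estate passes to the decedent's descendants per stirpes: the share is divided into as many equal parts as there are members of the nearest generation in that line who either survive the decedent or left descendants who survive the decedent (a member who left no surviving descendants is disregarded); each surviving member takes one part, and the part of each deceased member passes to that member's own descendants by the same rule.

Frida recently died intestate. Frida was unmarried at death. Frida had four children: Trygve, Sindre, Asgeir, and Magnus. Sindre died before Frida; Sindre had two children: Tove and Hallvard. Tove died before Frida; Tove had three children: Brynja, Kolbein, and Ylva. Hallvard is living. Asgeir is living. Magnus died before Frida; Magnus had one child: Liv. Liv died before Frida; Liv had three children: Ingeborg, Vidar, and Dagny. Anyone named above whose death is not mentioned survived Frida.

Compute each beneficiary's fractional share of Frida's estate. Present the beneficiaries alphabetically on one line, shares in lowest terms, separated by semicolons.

Asgeir 1/4; Brynja 1/24; Dagny 1/12; Hallvard 1/8; Ingeborg 1/12; Kolbein 1/24; Trygve 1/4; Vidar 1/12; Ylva 1/24

There is no surviving spouse, so the entire estate passes to Frida's descendants per stirpes.
The estate is divided into 4 equal shares of 1/4 among Trygve, Sindre, Asgeir, Magnus.
Trygve is living and takes 1/4.
Sindre predeceased; the 1/4 allotted to Sindre's branch passes to Sindre's issue by representation.
The 1/4 is divided into 2 equal shares of 1/8 among Tove, Hallvard.
Tove predeceased; the 1/8 allotted to Tove's branch passes to Tove's issue by representation.
The 1/8 is divided into 3 equal shares of 1/24 among Brynja, Kolbein, Ylva.
Brynja is living and takes 1/24.
Kolbein is living and takes 1/24.
Ylva is living and takes 1/24.
Hallvard is living and takes 1/8.
Asgeir is living and takes 1/4.
Magnus predeceased; the 1/4 allotted to Magnus's branch passes to Magnus's issue by representation.
Liv's line is the sole branch at this level, so the full 1/4 passes to Liv's issue by representation.
The 1/4 is divided into 3 equal shares of 1/12 among Ingeborg, Vidar, Dagny.
Ingeborg is living and takes 1/12.
Vidar is living and takes 1/12.
Dagny is living and takes 1/12.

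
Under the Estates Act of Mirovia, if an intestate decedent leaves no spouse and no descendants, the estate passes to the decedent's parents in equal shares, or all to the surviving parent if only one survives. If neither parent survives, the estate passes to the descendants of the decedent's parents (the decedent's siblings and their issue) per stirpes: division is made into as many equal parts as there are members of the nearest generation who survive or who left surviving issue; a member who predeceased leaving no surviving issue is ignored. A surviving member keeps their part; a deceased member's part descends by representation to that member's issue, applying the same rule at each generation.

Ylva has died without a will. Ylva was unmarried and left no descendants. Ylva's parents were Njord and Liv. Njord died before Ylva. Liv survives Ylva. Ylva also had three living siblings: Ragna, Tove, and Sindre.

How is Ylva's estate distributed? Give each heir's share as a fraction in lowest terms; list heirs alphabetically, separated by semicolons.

Liv 1

Only one parent, Liv, survives, so Liv takes the entire estate. The siblings take nothing because a surviving parent has priority.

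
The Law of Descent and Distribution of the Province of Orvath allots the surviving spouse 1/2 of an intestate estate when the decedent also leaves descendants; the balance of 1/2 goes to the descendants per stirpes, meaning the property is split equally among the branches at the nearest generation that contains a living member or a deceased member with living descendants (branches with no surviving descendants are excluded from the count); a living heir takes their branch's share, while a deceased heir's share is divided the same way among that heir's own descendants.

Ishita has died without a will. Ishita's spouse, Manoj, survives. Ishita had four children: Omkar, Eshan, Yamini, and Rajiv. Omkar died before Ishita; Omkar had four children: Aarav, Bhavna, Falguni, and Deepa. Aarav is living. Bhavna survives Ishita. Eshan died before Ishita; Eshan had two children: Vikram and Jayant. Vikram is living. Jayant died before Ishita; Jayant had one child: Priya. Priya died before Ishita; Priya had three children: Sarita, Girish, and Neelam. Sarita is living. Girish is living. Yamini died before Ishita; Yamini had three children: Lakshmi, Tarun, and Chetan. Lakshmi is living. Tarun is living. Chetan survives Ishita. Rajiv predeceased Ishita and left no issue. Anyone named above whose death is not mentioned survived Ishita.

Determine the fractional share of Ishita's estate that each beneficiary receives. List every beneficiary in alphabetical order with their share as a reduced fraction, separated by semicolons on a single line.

Aarav 1/24; Bhavna 1/24; Chetan 1/18; Deepa 1/24; Falguni 1/24; Girish 1/36; Lakshmi 1/18; Manoj 1/2; Neelam 1/36; Sarita 1/36; Tarun 1/18; Vikram 1/12

Manoj, as surviving spouse, takes 1/2.
The remaining 1/2 passes to Ishita's descendants per stirpes.
Rajiv left no surviving issue, so that branch lapses and is disregarded.
The 1/2 is divided into 3 equal shares of 1/6 among Omkar, Eshan, Yamini.
Omkar predeceased; the 1/6 allotted to Omkar's branch passes to Omkar's issue by representation.
The 1/6 is divided into 4 equal shares of 1/24 among Aarav, Bhavna, Falguni, Deepa.
Aarav is living and takes 1/24.
Bhavna is living and takes 1/24.
Falguni is living and takes 1/24.
Deepa is living and takes 1/24.
Eshan predeceased; the 1/6 allotted to Eshan's branch passes to Eshan's issue by representation.
The 1/6 is divided into 2 equal shares of 1/12 among Vikram, Jayant.
Vikram is living and takes 1/12.
Jayant predeceased; the 1/12 allotted to Jayant's branch passes to Jayant's issue by representation.
Priya's line is the sole branch at this level, so the full 1/12 passes to Priya's issue by representation.
The 1/12 is divided into 3 equal shares of 1/36 among Sarita, Girish, Neelam.
Sarita is living and takes 1/36.
Girish is living and takes 1/36.
Neelam is living and takes 1/36.
Yamini predeceased; the 1/6 allotted to Yamini's branch passes to Yamini's issue by representation.
The 1/6 is divided into 3 equal shares of 1/18 among Lakshmi, Tarun, Chetan.
Lakshmi is living and takes 1/18.
Tarun is living and takes 1/18.
Chetan is living and takes 1/18.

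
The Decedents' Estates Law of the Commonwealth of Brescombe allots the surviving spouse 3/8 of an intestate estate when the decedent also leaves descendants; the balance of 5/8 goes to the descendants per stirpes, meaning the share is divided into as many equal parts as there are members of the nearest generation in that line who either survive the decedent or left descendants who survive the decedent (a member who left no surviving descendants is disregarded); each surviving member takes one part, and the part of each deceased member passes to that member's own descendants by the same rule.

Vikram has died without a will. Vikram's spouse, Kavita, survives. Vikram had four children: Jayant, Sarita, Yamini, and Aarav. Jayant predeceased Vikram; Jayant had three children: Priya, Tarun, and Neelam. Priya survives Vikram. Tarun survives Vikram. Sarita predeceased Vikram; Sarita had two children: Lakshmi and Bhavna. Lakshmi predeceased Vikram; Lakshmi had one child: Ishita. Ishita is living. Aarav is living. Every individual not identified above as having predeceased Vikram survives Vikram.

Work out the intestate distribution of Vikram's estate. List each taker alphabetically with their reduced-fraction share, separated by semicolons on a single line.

Kavita, as surviving spouse, takes 3/8.
The remaining 5/8 passes to Vikram's descendants per stirpes.
The 5/8 is divided into 4 equal shares of 5/32 among Jayant, Sarita, Yamini, Aarav.
Jayant predeceased; the 5/32 allotted to Jayant's branch passes to Jayant's issue by representation.
The 5/32 is divided into 3 equal shares of 5/96 among Priya, Tarun, Neelam.
Priya is living and takes 5/96.
Tarun is living and takes 5/96.
Neelam is living and takes 5/96.
Sarita predeceased; the 5/32 allotted to Sarita's branch passes to Sarita's issue by representation.
The 5/32 is divided into 2 equal shares of 5/64 among Lakshmi, Bhavna.
Lakshmi predeceased; the 5/64 allotted to Lakshmi's branch passes to Lakshmi's issue by representation.
Ishita is the sole taker at this level and receives the full 5/64.
Bhavna is living and takes 5/64.
Yamini is living and takes 5/32.
Aarav is living and takes 5/32.

Aarav 5/32; Bhavna 5/64; Ishita 5/64; Kavita 3/8; Neelam 5/96; Priya 5/96; Tarun 5/96; Yamini 5/32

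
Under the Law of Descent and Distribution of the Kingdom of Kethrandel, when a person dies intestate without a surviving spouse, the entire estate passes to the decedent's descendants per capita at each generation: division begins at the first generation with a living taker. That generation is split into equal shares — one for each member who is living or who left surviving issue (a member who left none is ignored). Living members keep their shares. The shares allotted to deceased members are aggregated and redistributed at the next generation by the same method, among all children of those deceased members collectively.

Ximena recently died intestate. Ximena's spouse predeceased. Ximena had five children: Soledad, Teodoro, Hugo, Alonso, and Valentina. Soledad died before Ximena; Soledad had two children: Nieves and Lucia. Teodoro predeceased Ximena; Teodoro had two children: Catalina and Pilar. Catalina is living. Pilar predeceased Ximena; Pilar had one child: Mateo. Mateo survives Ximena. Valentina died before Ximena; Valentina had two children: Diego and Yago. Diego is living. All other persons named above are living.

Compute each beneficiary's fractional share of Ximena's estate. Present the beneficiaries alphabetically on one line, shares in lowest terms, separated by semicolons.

Alonso 1/5; Catalina 1/10; Diego 1/10; Hugo 1/5; Lucia 1/10; Mateo 1/10; Nieves 1/10; Yago 1/10

There is no surviving spouse, so the entire estate passes to Ximena's descendants per capita at each generation.
At generation 1 (Soledad, Teodoro, Hugo, Alonso, Valentina) there are 5 shares of (1)/5 = 1/5 each.
Living: Hugo and Alonso — each takes 1/5.
Deceased: Soledad, Teodoro, and Valentina. Their combined 3/5 is pooled and carried to generation 2.
At generation 2 (Nieves, Lucia, Catalina, Pilar, Diego, Yago) there are 6 shares of (3/5)/6 = 1/10 each.
Living: Nieves, Lucia, Catalina, Diego, and Yago — each takes 1/10.
Deceased: Pilar. That 1/10 share is carried to generation 3.
At generation 3 (Mateo) there are 1 shares of (1/10)/1 = 1/10 each.
Living: Mateo — each takes 1/10.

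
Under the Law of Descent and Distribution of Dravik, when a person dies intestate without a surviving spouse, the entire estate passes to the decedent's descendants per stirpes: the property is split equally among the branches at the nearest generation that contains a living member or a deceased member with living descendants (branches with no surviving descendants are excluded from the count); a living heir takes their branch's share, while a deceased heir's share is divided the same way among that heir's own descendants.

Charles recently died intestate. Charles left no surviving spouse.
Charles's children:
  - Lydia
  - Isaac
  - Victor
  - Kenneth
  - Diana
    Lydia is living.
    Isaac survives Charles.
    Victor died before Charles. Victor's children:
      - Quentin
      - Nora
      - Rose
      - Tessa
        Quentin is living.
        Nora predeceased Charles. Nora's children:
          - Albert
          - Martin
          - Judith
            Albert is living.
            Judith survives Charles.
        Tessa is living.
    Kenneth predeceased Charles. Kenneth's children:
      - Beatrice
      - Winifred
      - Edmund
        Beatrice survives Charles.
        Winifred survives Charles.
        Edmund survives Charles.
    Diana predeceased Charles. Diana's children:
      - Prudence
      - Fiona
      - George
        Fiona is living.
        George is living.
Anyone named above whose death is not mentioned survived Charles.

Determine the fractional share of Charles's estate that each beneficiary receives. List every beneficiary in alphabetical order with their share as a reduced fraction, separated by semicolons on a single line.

There is no surviving spouse, so the entire estate passes to Charles's descendants per stirpes.
The estate is divided into 5 equal shares of 1/5 among Lydia, Isaac, Victor, Kenneth, Diana.
Lydia is living and takes 1/5.
Isaac is living and takes 1/5.
Victor predeceased; the 1/5 allotted to Victor's branch passes to Victor's issue by representation.
The 1/5 is divided into 4 equal shares of 1/20 among Quentin, Nora, Rose, Tessa.
Quentin is living and takes 1/20.
Nora predeceased; the 1/20 allotted to Nora's branch passes to Nora's issue by representation.
The 1/20 is divided into 3 equal shares of 1/60 among Albert, Martin, Judith.
Albert is living and takes 1/60.
Martin is living and takes 1/60.
Judith is living and takes 1/60.
Rose is living and takes 1/20.
Tessa is living and takes 1/20.
Kenneth predeceased; the 1/5 allotted to Kenneth's branch passes to Kenneth's issue by representation.
The 1/5 is divided into 3 equal shares of 1/15 among Beatrice, Winifred, Edmund.
Beatrice is living and takes 1/15.
Winifred is living and takes 1/15.
Edmund is living and takes 1/15.
Diana predeceased; the 1/5 allotted to Diana's branch passes to Diana's issue by representation.
The 1/5 is divided into 3 equal shares of 1/15 among Prudence, Fiona, George.
Prudence is living and takes 1/15.
Fiona is living and takes 1/15.
George is living and takes 1/15.

Albert 1/60; Beatrice 1/15; Edmund 1/15; Fiona 1/15; George 1/15; Isaac 1/5; Judith 1/60; Lydia 1/5; Martin 1/60; Prudence 1/15; Quentin 1/20; Rose 1/20; Tessa 1/20; Winifred 1/15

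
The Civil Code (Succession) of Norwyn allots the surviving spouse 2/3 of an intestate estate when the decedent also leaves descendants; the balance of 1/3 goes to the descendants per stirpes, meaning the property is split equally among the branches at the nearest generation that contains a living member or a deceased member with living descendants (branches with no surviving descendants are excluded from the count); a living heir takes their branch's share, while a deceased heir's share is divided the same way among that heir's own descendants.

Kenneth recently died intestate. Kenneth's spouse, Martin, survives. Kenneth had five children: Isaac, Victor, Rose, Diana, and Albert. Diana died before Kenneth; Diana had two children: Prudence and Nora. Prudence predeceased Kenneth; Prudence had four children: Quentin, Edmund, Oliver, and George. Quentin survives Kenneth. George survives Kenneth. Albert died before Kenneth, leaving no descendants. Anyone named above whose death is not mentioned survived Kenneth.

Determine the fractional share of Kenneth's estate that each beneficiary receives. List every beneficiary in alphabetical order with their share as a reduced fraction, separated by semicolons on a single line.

Edmund 1/96; George 1/96; Isaac 1/12; Martin 2/3; Nora 1/24; Oliver 1/96; Quentin 1/96; Rose 1/12; Victor 1/12

Martin, as surviving spouse, takes 2/3.
The remaining 1/3 passes to Kenneth's descendants per stirpes.
Albert left no surviving issue, so that branch lapses and is disregarded.
The 1/3 is divided into 4 equal shares of 1/12 among Isaac, Victor, Rose, Diana.
Isaac is living and takes 1/12.
Victor is living and takes 1/12.
Rose is living and takes 1/12.
Diana predeceased; the 1/12 allotted to Diana's branch passes to Diana's issue by representation.
The 1/12 is divided into 2 equal shares of 1/24 among Prudence, Nora.
Prudence predeceased; the 1/24 allotted to Prudence's branch passes to Prudence's issue by representation.
The 1/24 is divided into 4 equal shares of 1/96 among Quentin, Edmund, Oliver, George.
Quentin is living and takes 1/96.
Edmund is living and takes 1/96.
Oliver is living and takes 1/96.
George is living and takes 1/96.
Nora is living and takes 1/24.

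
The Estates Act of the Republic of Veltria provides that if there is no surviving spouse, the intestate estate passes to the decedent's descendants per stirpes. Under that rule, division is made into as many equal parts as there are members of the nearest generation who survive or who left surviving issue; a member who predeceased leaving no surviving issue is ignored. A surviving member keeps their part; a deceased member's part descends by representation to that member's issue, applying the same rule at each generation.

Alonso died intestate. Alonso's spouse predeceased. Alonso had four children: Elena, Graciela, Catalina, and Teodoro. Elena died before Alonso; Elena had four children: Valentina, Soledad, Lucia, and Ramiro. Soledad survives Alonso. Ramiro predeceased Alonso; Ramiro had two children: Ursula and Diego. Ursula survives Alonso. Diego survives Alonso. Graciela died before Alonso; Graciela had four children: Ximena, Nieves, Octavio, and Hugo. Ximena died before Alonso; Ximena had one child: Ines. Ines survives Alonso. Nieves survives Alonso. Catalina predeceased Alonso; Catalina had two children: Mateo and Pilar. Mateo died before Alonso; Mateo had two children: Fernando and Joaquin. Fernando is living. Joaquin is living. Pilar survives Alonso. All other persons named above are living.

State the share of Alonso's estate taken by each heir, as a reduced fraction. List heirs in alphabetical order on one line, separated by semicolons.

There is no surviving spouse, so the entire estate passes to Alonso's descendants per stirpes.
The estate is divided into 4 equal shares of 1/4 among Elena, Graciela, Catalina, Teodoro.
Elena predeceased; the 1/4 allotted to Elena's branch passes to Elena's issue by representation.
The 1/4 is divided into 4 equal shares of 1/16 among Valentina, Soledad, Lucia, Ramiro.
Valentina is living and takes 1/16.
Soledad is living and takes 1/16.
Lucia is living and takes 1/16.
Ramiro predeceased; the 1/16 allotted to Ramiro's branch passes to Ramiro's issue by representation.
The 1/16 is divided into 2 equal shares of 1/32 among Ursula, Diego.
Ursula is living and takes 1/32.
Diego is living and takes 1/32.
Graciela predeceased; the 1/4 allotted to Graciela's branch passes to Graciela's issue by representation.
The 1/4 is divided into 4 equal shares of 1/16 among Ximena, Nieves, Octavio, Hugo.
Ximena predeceased; the 1/16 allotted to Ximena's branch passes to Ximena's issue by representation.
Ines is the sole taker at this level and receives the full 1/16.
Nieves is living and takes 1/16.
Octavio is living and takes 1/16.
Hugo is living and takes 1/16.
Catalina predeceased; the 1/4 allotted to Catalina's branch passes to Catalina's issue by representation.
The 1/4 is divided into 2 equal shares of 1/8 among Mateo, Pilar.
Mateo predeceased; the 1/8 allotted to Mateo's branch passes to Mateo's issue by representation.
The 1/8 is divided into 2 equal shares of 1/16 among Fernando, Joaquin.
Fernando is living and takes 1/16.
Joaquin is living and takes 1/16.
Pilar is living and takes 1/8.
Teodoro is living and takes 1/4.

Diego 1/32; Fernando 1/16; Hugo 1/16; Ines 1/16; Joaquin 1/16; Lucia 1/16; Nieves 1/16; Octavio 1/16; Pilar 1/8; Soledad 1/16; Teodoro 1/4; Ursula 1/32; Valentina 1/16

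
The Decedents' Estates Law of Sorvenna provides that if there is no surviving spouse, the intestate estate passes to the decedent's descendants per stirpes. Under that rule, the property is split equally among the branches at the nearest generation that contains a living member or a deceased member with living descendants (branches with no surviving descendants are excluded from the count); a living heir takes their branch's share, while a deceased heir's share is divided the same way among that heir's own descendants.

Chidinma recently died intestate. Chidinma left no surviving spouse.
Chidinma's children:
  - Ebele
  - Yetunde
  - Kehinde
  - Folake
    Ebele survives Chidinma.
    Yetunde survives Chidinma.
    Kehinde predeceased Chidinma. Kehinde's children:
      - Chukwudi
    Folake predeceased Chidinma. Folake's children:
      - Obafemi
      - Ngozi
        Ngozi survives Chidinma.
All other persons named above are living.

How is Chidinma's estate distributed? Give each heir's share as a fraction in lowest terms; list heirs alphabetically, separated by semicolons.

There is no surviving spouse, so the entire estate passes to Chidinma's descendants per stirpes.
The estate is divided into 4 equal shares of 1/4 among Ebele, Yetunde, Kehinde, Folake.
Ebele is living and takes 1/4.
Yetunde is living and takes 1/4.
Kehinde predeceased; the 1/4 allotted to Kehinde's branch passes to Kehinde's issue by representation.
Chukwudi is the sole taker at this level and receives the full 1/4.
Folake predeceased; the 1/4 allotted to Folake's branch passes to Folake's issue by representation.
The 1/4 is divided into 2 equal shares of 1/8 among Obafemi, Ngozi.
Obafemi is living and takes 1/8.
Ngozi is living and takes 1/8.

Chukwudi 1/4; Ebele 1/4; Ngozi 1/8; Obafemi 1/8; Yetunde 1/4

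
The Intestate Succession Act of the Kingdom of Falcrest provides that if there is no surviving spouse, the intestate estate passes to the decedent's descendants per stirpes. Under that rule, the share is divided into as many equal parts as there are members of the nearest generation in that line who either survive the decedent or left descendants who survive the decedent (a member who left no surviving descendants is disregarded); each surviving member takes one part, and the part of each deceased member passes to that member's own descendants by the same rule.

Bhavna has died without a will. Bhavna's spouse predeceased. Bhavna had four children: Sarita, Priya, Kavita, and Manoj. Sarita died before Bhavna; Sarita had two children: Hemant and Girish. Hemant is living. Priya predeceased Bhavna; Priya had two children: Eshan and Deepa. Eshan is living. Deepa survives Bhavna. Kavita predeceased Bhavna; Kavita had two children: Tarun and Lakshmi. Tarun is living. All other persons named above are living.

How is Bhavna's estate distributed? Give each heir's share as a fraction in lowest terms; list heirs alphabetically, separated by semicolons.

There is no surviving spouse, so the entire estate passes to Bhavna's descendants per stirpes.
The estate is divided into 4 equal shares of 1/4 among Sarita, Priya, Kavita, Manoj.
Sarita predeceased; the 1/4 allotted to Sarita's branch passes to Sarita's issue by representation.
The 1/4 is divided into 2 equal shares of 1/8 among Hemant, Girish.
Hemant is living and takes 1/8.
Girish is living and takes 1/8.
Priya predeceased; the 1/4 allotted to Priya's branch passes to Priya's issue by representation.
The 1/4 is divided into 2 equal shares of 1/8 among Eshan, Deepa.
Eshan is living and takes 1/8.
Deepa is living and takes 1/8.
Kavita predeceased; the 1/4 allotted to Kavita's branch passes to Kavita's issue by representation.
The 1/4 is divided into 2 equal shares of 1/8 among Tarun, Lakshmi.
Tarun is living and takes 1/8.
Lakshmi is living and takes 1/8.
Manoj is living and takes 1/4.

Deepa 1/8; Eshan 1/8; Girish 1/8; Hemant 1/8; Lakshmi 1/8; Manoj 1/4; Tarun 1/8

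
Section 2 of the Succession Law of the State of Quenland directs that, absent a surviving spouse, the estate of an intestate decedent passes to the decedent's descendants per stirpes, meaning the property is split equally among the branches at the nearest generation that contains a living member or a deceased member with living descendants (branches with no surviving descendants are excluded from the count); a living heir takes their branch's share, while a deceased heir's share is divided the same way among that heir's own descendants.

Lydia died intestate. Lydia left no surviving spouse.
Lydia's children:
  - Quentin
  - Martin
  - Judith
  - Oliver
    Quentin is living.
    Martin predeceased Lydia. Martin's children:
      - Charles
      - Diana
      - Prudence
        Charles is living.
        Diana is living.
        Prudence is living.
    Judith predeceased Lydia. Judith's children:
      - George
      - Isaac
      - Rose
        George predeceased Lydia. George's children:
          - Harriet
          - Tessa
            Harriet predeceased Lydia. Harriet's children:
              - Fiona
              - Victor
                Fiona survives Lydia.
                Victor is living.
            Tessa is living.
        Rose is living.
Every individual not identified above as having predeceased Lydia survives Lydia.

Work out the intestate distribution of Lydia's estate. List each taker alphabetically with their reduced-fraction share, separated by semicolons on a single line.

There is no surviving spouse, so the entire estate passes to Lydia's descendants per stirpes.
The estate is divided into 4 equal shares of 1/4 among Quentin, Martin, Judith, Oliver.
Quentin is living and takes 1/4.
Martin predeceased; the 1/4 allotted to Martin's branch passes to Martin's issue by representation.
The 1/4 is divided into 3 equal shares of 1/12 among Charles, Diana, Prudence.
Charles is living and takes 1/12.
Diana is living and takes 1/12.
Prudence is living and takes 1/12.
Judith predeceased; the 1/4 allotted to Judith's branch passes to Judith's issue by representation.
The 1/4 is divided into 3 equal shares of 1/12 among George, Isaac, Rose.
George predeceased; the 1/12 allotted to George's branch passes to George's issue by representation.
The 1/12 is divided into 2 equal shares of 1/24 among Harriet, Tessa.
Harriet predeceased; the 1/24 allotted to Harriet's branch passes to Harriet's issue by representation.
The 1/24 is divided into 2 equal shares of 1/48 among Fiona, Victor.
Fiona is living and takes 1/48.
Victor is living and takes 1/48.
Tessa is living and takes 1/24.
Isaac is living and takes 1/12.
Rose is living and takes 1/12.
Oliver is living and takes 1/4.

Charles 1/12; Diana 1/12; Fiona 1/48; Isaac 1/12; Oliver 1/4; Prudence 1/12; Quentin 1/4; Rose 1/12; Tessa 1/24; Victor 1/48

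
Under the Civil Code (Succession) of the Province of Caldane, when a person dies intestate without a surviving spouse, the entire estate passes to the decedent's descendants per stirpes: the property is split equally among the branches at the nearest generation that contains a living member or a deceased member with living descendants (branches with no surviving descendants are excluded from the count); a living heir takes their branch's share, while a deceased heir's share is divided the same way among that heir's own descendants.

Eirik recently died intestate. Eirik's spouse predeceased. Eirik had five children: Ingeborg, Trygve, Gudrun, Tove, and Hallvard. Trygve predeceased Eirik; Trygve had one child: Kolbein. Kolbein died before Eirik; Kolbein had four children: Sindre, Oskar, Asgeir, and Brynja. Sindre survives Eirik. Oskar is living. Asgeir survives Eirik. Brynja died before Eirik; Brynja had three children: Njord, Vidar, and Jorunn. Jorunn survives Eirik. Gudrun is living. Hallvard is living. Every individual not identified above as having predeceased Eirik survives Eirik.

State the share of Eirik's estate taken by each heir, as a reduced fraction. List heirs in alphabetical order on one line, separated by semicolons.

Asgeir 1/20; Gudrun 1/5; Hallvard 1/5; Ingeborg 1/5; Jorunn 1/60; Njord 1/60; Oskar 1/20; Sindre 1/20; Tove 1/5; Vidar 1/60

There is no surviving spouse, so the entire estate passes to Eirik's descendants per stirpes.
The estate is divided into 5 equal shares of 1/5 among Ingeborg, Trygve, Gudrun, Tove, Hallvard.
Ingeborg is living and takes 1/5.
Trygve predeceased; the 1/5 allotted to Trygve's branch passes to Trygve's issue by representation.
Kolbein's line is the sole branch at this level, so the full 1/5 passes to Kolbein's issue by representation.
The 1/5 is divided into 4 equal shares of 1/20 among Sindre, Oskar, Asgeir, Brynja.
Sindre is living and takes 1/20.
Oskar is living and takes 1/20.
Asgeir is living and takes 1/20.
Brynja predeceased; the 1/20 allotted to Brynja's branch passes to Brynja's issue by representation.
The 1/20 is divided into 3 equal shares of 1/60 among Njord, Vidar, Jorunn.
Njord is living and takes 1/60.
Vidar is living and takes 1/60.
Jorunn is living and takes 1/60.
Gudrun is living and takes 1/5.
Tove is living and takes 1/5.
Hallvard is living and takes 1/5.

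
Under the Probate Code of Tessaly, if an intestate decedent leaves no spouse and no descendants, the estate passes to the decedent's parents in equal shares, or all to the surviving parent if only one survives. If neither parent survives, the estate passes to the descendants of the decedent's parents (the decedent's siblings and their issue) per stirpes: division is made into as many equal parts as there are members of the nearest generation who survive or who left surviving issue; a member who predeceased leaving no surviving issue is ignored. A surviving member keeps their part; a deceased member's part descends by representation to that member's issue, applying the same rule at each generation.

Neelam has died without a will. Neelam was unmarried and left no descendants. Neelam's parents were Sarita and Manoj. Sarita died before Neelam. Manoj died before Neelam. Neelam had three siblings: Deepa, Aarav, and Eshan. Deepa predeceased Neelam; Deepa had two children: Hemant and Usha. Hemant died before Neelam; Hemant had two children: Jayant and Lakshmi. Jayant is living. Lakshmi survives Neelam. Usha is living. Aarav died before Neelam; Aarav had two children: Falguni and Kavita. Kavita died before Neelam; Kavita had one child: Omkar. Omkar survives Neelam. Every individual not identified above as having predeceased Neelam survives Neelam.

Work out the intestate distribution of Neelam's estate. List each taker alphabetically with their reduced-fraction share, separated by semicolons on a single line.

Eshan 1/3; Falguni 1/6; Jayant 1/12; Lakshmi 1/12; Omkar 1/6; Usha 1/6

Neither parent survives and there are no descendants, so the estate passes to Neelam's siblings and their issue per stirpes.
The estate is divided into 3 equal shares of 1/3 among Deepa, Aarav, Eshan.
Deepa predeceased; the 1/3 allotted to Deepa's branch passes to Deepa's issue by representation.
The 1/3 is divided into 2 equal shares of 1/6 among Hemant, Usha.
Hemant predeceased; the 1/6 allotted to Hemant's branch passes to Hemant's issue by representation.
The 1/6 is divided into 2 equal shares of 1/12 among Jayant, Lakshmi.
Jayant is living and takes 1/12.
Lakshmi is living and takes 1/12.
Usha is living and takes 1/6.
Aarav predeceased; the 1/3 allotted to Aarav's branch passes to Aarav's issue by representation.
The 1/3 is divided into 2 equal shares of 1/6 among Falguni, Kavita.
Falguni is living and takes 1/6.
Kavita predeceased; the 1/6 allotted to Kavita's branch passes to Kavita's issue by representation.
Omkar is the sole taker at this level and receives the full 1/6.
Eshan is living and takes 1/3.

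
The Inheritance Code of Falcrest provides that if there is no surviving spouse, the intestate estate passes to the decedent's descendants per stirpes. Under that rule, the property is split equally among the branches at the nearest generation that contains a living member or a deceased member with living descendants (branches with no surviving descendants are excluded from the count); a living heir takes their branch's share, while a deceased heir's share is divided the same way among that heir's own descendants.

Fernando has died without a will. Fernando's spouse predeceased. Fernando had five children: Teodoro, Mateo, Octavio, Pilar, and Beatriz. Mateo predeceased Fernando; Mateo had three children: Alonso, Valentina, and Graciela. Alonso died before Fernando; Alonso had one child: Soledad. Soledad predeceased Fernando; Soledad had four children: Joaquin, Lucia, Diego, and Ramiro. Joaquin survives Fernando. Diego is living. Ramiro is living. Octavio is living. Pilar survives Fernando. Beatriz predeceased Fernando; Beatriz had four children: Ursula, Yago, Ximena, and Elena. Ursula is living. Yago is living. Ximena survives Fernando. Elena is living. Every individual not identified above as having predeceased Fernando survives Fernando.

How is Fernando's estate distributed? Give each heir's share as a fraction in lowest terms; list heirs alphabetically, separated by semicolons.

There is no surviving spouse, so the entire estate passes to Fernando's descendants per stirpes.
The estate is divided into 5 equal shares of 1/5 among Teodoro, Mateo, Octavio, Pilar, Beatriz.
Teodoro is living and takes 1/5.
Mateo predeceased; the 1/5 allotted to Mateo's branch passes to Mateo's issue by representation.
The 1/5 is divided into 3 equal shares of 1/15 among Alonso, Valentina, Graciela.
Alonso predeceased; the 1/15 allotted to Alonso's branch passes to Alonso's issue by representation.
Soledad's line is the sole branch at this level, so the full 1/15 passes to Soledad's issue by representation.
The 1/15 is divided into 4 equal shares of 1/60 among Joaquin, Lucia, Diego, Ramiro.
Joaquin is living and takes 1/60.
Lucia is living and takes 1/60.
Diego is living and takes 1/60.
Ramiro is living and takes 1/60.
Valentina is living and takes 1/15.
Graciela is living and takes 1/15.
Octavio is living and takes 1/5.
Pilar is living and takes 1/5.
Beatriz predeceased; the 1/5 allotted to Beatriz's branch passes to Beatriz's issue by representation.
The 1/5 is divided into 4 equal shares of 1/20 among Ursula, Yago, Ximena, Elena.
Ursula is living and takes 1/20.
Yago is living and takes 1/20.
Ximena is living and takes 1/20.
Elena is living and takes 1/20.

Diego 1/60; Elena 1/20; Graciela 1/15; Joaquin 1/60; Lucia 1/60; Octavio 1/5; Pilar 1/5; Ramiro 1/60; Teodoro 1/5; Ursula 1/20; Valentina 1/15; Ximena 1/20; Yago 1/20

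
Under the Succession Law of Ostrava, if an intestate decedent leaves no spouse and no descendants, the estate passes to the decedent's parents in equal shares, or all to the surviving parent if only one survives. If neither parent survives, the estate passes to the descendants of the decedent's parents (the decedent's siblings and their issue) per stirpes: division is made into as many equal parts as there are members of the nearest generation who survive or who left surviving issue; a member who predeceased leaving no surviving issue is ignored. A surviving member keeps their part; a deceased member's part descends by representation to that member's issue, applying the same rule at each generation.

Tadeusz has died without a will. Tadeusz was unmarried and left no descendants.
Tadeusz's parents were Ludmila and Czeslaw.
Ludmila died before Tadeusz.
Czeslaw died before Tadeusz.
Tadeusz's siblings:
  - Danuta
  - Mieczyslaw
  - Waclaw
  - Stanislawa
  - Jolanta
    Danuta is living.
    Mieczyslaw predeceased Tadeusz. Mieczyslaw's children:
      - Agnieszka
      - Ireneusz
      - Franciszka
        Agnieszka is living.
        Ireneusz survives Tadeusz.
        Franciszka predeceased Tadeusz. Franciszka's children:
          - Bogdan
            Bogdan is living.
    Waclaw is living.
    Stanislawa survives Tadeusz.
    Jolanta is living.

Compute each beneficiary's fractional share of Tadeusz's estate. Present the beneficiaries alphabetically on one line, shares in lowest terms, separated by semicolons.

Agnieszka 1/15; Bogdan 1/15; Danuta 1/5; Ireneusz 1/15; Jolanta 1/5; Stanislawa 1/5; Waclaw 1/5

Neither parent survives and there are no descendants, so the estate passes to Tadeusz's siblings and their issue per stirpes.
The estate is divided into 5 equal shares of 1/5 among Danuta, Mieczyslaw, Waclaw, Stanislawa, Jolanta.
Danuta is living and takes 1/5.
Mieczyslaw predeceased; the 1/5 allotted to Mieczyslaw's branch passes to Mieczyslaw's issue by representation.
The 1/5 is divided into 3 equal shares of 1/15 among Agnieszka, Ireneusz, Franciszka.
Agnieszka is living and takes 1/15.
Ireneusz is living and takes 1/15.
Franciszka predeceased; the 1/15 allotted to Franciszka's branch passes to Franciszka's issue by representation.
Bogdan is the sole taker at this level and receives the full 1/15.
Waclaw is living and takes 1/5.
Stanislawa is living and takes 1/5.
Jolanta is living and takes 1/5.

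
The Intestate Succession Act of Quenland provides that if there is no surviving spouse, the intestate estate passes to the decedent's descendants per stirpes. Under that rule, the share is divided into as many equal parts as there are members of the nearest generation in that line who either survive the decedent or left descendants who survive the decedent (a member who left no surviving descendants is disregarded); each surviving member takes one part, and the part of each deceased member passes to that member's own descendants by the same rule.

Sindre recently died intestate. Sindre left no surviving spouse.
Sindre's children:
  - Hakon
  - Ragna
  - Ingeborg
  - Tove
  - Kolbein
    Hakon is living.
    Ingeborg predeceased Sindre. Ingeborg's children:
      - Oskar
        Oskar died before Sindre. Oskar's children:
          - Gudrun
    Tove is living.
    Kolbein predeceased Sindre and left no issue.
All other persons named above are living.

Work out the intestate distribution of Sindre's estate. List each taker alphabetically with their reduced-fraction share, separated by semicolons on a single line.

There is no surviving spouse, so the entire estate passes to Sindre's descendants per stirpes.
Kolbein left no surviving issue, so that branch lapses and is disregarded.
The estate is divided into 4 equal shares of 1/4 among Hakon, Ragna, Ingeborg, Tove.
Hakon is living and takes 1/4.
Ragna is living and takes 1/4.
Ingeborg predeceased; the 1/4 allotted to Ingeborg's branch passes to Ingeborg's issue by representation.
Oskar's line is the sole branch at this level, so the full 1/4 passes to Oskar's issue by representation.
Gudrun is the sole taker at this level and receives the full 1/4.
Tove is living and takes 1/4.

Gudrun 1/4; Hakon 1/4; Ragna 1/4; Tove 1/4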